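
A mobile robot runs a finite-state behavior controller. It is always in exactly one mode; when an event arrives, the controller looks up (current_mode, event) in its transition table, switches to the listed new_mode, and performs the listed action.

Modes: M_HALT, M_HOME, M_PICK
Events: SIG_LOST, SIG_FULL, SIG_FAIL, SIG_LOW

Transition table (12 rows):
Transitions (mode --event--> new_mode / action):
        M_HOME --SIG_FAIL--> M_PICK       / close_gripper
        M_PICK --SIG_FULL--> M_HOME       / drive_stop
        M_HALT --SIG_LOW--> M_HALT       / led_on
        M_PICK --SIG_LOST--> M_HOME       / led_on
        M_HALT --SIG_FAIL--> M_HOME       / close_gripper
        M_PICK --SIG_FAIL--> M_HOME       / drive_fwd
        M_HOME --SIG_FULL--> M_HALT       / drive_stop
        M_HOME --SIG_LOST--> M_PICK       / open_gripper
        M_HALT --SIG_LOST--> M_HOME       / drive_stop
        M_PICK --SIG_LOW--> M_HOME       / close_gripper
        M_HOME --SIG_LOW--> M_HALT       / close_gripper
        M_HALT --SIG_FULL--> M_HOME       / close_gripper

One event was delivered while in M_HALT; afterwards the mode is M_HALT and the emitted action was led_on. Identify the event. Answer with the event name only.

try SIG_LOST: (M_HALT, SIG_LOST) → (M_HOME, drive_stop)
try SIG_FULL: (M_HALT, SIG_FULL) → (M_HOME, close_gripper)
try SIG_FAIL: (M_HALT, SIG_FAIL) → (M_HOME, close_gripper)
try SIG_LOW: (M_HALT, SIG_LOW) → (M_HALT, led_on)  ← matches

SIG_LOW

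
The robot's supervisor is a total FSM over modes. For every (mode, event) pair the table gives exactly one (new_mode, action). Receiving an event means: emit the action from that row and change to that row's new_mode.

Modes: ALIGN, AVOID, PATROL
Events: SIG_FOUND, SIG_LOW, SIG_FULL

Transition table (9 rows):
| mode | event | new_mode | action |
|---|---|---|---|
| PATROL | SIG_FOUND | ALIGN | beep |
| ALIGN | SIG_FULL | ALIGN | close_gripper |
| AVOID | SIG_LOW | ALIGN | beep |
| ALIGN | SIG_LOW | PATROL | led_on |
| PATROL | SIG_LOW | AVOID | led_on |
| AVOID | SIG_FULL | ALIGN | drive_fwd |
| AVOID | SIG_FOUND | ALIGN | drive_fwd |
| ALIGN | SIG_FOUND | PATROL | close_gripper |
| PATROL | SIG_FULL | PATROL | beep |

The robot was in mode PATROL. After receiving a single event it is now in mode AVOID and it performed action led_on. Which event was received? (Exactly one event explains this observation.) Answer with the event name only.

try SIG_FOUND: (PATROL, SIG_FOUND) → (ALIGN, beep)
try SIG_LOW: (PATROL, SIG_LOW) → (AVOID, led_on)  ← matches
try SIG_FULL: (PATROL, SIG_FULL) → (PATROL, beep)

SIG_LOW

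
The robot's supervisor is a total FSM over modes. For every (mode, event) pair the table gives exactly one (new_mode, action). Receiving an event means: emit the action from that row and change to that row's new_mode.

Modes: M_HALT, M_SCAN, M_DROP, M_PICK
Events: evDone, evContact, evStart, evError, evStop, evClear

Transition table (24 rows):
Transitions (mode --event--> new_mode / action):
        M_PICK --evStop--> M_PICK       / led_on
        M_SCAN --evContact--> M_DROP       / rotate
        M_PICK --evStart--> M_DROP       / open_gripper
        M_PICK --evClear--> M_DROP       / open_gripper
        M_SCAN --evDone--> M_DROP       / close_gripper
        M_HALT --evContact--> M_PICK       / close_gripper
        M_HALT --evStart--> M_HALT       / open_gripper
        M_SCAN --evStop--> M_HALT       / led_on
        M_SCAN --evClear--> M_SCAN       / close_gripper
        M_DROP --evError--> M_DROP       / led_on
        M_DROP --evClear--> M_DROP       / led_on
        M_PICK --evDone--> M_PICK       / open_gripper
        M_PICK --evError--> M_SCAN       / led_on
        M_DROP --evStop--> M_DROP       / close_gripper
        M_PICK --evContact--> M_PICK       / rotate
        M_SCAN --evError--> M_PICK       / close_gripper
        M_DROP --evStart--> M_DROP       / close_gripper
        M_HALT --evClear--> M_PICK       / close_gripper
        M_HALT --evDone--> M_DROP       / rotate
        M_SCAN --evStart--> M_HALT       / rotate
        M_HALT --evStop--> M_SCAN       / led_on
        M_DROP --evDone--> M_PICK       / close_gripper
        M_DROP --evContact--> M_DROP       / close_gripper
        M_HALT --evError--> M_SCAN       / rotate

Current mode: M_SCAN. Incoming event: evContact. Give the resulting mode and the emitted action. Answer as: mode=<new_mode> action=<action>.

current mode = M_SCAN; filter table to that mode:
  (M_SCAN, evContact) → (M_DROP, rotate)  ← event matches
  (M_SCAN, evDone) → (M_DROP, close_gripper)
  (M_SCAN, evStop) → (M_HALT, led_on)
  (M_SCAN, evClear) → (M_SCAN, close_gripper)
  (M_SCAN, evError) → (M_PICK, close_gripper)
  (M_SCAN, evStart) → (M_HALT, rotate)
event = evContact selects (M_DROP, rotate)

mode=M_DROP action=rotate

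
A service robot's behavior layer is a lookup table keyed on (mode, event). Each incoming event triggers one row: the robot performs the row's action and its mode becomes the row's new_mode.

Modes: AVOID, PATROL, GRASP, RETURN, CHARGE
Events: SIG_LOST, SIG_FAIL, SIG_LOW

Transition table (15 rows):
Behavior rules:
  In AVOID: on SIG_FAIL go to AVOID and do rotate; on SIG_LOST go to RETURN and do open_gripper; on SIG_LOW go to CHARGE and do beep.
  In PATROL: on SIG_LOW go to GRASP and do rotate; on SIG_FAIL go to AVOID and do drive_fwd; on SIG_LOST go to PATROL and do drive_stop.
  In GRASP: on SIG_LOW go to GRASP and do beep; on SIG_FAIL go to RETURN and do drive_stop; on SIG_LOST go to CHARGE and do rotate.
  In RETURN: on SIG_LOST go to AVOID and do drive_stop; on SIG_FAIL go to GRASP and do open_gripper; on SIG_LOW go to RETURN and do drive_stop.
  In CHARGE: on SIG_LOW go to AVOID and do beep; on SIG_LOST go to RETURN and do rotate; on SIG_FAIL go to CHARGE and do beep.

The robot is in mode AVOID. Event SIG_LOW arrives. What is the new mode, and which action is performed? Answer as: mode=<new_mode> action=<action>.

mode=CHARGE action=beep

current mode = AVOID; filter table to that mode:
  (AVOID, SIG_FAIL) → (AVOID, rotate)
  (AVOID, SIG_LOST) → (RETURN, open_gripper)
  (AVOID, SIG_LOW) → (CHARGE, beep)  ← event matches
event = SIG_LOW selects (CHARGE, beep)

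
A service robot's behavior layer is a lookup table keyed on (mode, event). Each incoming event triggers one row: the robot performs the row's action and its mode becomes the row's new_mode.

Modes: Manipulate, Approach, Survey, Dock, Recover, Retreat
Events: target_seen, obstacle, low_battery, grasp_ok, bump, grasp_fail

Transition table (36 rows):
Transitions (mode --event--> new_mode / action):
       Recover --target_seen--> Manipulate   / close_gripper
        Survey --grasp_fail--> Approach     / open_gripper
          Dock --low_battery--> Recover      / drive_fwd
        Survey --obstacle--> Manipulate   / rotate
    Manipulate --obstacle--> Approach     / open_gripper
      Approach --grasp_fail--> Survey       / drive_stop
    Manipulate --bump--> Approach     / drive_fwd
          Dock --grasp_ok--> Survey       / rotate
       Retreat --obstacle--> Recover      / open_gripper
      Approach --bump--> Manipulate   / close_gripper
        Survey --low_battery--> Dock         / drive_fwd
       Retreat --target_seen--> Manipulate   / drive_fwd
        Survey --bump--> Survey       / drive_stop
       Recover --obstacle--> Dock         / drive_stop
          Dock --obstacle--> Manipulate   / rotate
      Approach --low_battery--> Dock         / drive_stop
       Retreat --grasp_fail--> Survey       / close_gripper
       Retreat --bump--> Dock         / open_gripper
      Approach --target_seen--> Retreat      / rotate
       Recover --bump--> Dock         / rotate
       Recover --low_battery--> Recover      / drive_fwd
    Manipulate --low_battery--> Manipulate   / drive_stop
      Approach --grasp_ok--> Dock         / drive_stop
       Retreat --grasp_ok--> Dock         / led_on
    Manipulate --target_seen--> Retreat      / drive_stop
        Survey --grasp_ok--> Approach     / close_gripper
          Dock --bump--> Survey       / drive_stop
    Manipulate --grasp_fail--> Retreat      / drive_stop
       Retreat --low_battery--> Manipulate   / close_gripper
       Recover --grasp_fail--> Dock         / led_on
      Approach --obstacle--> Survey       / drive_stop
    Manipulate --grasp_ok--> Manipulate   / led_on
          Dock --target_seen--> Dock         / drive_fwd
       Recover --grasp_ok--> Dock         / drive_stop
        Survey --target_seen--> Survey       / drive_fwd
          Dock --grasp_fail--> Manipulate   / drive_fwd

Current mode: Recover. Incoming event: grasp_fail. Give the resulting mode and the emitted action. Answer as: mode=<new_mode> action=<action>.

mode=Dock action=led_on

current mode = Recover; filter table to that mode:
  (Recover, target_seen) → (Manipulate, close_gripper)
  (Recover, obstacle) → (Dock, drive_stop)
  (Recover, bump) → (Dock, rotate)
  (Recover, low_battery) → (Recover, drive_fwd)
  (Recover, grasp_fail) → (Dock, led_on)  ← event matches
  (Recover, grasp_ok) → (Dock, drive_stop)
event = grasp_fail selects (Dock, led_on)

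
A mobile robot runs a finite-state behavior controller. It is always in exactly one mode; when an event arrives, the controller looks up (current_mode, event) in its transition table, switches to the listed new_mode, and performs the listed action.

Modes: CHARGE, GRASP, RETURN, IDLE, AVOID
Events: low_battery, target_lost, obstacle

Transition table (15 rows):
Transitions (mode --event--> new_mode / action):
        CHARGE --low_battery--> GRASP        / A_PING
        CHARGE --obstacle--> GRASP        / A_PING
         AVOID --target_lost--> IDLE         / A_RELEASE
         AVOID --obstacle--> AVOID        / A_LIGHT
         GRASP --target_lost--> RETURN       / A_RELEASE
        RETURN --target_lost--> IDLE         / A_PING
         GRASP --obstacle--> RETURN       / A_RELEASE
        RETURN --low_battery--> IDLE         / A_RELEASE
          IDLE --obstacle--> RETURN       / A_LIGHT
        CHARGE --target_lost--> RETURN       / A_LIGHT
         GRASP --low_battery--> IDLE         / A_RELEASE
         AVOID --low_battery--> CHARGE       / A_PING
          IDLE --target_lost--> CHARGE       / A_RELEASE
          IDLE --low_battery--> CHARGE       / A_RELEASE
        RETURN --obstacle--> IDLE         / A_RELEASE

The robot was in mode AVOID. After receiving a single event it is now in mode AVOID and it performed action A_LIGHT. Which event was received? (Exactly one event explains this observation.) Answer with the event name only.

obstacle

try low_battery: (AVOID, low_battery) → (CHARGE, A_PING)
try target_lost: (AVOID, target_lost) → (IDLE, A_RELEASE)
try obstacle: (AVOID, obstacle) → (AVOID, A_LIGHT)  ← matches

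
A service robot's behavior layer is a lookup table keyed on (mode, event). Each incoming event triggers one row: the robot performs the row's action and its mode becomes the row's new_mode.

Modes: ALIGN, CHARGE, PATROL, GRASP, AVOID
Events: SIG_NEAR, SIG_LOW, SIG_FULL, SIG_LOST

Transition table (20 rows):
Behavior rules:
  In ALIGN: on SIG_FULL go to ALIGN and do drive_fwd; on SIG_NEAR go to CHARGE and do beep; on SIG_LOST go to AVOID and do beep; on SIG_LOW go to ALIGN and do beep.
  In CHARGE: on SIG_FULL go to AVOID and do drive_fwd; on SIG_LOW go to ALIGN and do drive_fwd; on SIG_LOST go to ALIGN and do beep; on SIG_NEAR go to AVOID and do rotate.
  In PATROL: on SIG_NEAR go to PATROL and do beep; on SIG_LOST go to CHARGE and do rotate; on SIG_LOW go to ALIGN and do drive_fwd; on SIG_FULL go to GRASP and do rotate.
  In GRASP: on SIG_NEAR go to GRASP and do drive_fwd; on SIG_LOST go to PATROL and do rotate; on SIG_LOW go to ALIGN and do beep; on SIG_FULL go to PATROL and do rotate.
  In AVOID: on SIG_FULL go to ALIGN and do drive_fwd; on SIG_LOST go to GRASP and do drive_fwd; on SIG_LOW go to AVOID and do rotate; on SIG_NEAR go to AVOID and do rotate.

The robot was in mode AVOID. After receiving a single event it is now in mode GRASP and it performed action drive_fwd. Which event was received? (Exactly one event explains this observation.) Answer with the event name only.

try SIG_NEAR: (AVOID, SIG_NEAR) → (AVOID, rotate)
try SIG_LOW: (AVOID, SIG_LOW) → (AVOID, rotate)
try SIG_FULL: (AVOID, SIG_FULL) → (ALIGN, drive_fwd)
try SIG_LOST: (AVOID, SIG_LOST) → (GRASP, drive_fwd)  ← matches

SIG_LOST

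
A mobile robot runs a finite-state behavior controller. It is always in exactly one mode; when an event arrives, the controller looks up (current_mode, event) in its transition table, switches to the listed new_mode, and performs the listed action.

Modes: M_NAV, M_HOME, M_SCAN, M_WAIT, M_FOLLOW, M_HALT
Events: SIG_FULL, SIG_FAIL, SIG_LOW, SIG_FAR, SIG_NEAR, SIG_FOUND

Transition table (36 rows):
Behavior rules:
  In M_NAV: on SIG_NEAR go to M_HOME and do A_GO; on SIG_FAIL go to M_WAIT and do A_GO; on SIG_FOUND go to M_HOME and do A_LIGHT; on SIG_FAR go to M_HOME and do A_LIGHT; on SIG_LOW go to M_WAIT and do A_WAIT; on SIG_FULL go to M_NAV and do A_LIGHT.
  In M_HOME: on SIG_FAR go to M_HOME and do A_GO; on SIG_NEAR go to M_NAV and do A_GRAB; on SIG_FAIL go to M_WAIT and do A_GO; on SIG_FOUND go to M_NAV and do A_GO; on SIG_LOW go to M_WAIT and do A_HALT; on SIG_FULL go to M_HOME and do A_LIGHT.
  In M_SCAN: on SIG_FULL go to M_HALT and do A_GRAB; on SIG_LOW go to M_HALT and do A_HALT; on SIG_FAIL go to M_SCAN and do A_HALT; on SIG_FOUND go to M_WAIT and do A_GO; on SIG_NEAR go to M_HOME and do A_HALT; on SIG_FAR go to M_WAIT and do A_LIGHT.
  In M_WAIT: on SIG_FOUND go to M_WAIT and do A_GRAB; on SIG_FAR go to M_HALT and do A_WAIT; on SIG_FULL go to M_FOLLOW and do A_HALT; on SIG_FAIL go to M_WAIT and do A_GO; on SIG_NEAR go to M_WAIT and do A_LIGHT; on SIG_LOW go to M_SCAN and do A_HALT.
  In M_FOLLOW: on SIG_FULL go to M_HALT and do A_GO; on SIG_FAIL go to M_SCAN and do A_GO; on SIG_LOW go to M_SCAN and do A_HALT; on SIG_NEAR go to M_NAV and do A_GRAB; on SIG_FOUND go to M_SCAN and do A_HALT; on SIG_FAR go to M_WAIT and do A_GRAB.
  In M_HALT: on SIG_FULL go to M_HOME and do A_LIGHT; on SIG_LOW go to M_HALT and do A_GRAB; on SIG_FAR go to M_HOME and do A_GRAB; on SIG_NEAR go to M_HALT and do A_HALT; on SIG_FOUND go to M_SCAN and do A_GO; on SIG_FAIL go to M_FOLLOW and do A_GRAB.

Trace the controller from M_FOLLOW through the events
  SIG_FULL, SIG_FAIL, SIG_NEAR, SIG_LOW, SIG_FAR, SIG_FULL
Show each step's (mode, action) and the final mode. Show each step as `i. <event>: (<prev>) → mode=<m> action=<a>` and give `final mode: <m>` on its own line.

1. SIG_FULL: (M_FOLLOW) → mode=M_HALT action=A_GO
2. SIG_FAIL: (M_HALT) → mode=M_FOLLOW action=A_GRAB
3. SIG_NEAR: (M_FOLLOW) → mode=M_NAV action=A_GRAB
4. SIG_LOW: (M_NAV) → mode=M_WAIT action=A_WAIT
5. SIG_FAR: (M_WAIT) → mode=M_HALT action=A_WAIT
6. SIG_FULL: (M_HALT) → mode=M_HOME action=A_LIGHT

final mode: M_HOME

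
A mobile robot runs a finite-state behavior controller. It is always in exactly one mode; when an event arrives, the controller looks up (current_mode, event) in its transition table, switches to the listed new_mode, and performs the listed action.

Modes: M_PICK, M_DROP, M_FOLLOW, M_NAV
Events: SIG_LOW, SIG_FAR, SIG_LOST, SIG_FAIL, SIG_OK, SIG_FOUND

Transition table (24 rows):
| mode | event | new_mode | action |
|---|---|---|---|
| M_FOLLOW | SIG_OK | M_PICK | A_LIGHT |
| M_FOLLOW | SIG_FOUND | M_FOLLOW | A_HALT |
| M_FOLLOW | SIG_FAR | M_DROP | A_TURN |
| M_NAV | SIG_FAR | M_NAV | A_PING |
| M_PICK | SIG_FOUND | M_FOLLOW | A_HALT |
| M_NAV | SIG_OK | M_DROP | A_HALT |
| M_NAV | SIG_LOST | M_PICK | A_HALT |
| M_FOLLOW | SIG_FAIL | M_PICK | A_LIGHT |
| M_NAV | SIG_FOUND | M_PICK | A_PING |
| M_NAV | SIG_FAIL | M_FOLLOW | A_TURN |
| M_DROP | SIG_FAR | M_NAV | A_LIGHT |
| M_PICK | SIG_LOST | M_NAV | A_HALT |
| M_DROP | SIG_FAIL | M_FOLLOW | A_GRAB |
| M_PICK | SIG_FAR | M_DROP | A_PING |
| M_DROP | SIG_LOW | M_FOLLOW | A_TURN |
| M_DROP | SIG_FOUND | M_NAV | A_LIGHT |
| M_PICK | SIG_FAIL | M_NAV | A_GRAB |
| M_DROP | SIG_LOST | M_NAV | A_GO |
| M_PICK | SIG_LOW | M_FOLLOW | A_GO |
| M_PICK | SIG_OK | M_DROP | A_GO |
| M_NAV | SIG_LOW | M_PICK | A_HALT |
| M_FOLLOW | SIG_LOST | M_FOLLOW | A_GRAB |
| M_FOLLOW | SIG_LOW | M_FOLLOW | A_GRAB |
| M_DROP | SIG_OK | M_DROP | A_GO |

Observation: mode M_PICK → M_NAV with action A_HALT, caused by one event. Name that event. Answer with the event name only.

SIG_LOST

try SIG_LOW: (M_PICK, SIG_LOW) → (M_FOLLOW, A_GO)
try SIG_FAR: (M_PICK, SIG_FAR) → (M_DROP, A_PING)
try SIG_LOST: (M_PICK, SIG_LOST) → (M_NAV, A_HALT)  ← matches
try SIG_FAIL: (M_PICK, SIG_FAIL) → (M_NAV, A_GRAB)
try SIG_OK: (M_PICK, SIG_OK) → (M_DROP, A_GO)
try SIG_FOUND: (M_PICK, SIG_FOUND) → (M_FOLLOW, A_HALT)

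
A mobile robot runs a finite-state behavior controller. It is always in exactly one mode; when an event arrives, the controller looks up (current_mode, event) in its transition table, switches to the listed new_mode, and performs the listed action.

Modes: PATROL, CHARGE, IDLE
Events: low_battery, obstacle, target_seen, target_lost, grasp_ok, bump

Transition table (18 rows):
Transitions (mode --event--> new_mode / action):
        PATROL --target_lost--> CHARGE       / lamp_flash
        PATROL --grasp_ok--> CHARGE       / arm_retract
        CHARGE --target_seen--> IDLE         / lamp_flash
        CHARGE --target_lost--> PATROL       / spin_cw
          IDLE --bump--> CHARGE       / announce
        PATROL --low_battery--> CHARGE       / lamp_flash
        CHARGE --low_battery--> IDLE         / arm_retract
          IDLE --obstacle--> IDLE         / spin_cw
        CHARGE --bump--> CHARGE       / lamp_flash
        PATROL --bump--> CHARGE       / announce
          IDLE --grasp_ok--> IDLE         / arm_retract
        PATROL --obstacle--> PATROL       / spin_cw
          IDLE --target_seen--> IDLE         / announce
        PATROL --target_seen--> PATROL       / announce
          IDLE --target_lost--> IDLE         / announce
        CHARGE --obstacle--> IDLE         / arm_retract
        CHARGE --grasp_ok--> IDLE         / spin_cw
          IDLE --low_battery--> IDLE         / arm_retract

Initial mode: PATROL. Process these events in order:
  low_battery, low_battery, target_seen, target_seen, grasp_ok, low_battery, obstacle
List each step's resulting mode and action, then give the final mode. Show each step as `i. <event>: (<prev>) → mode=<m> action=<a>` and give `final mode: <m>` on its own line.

1. low_battery: (PATROL) → mode=CHARGE action=lamp_flash
2. low_battery: (CHARGE) → mode=IDLE action=arm_retract
3. target_seen: (IDLE) → mode=IDLE action=announce
4. target_seen: (IDLE) → mode=IDLE action=announce
5. grasp_ok: (IDLE) → mode=IDLE action=arm_retract
6. low_battery: (IDLE) → mode=IDLE action=arm_retract
7. obstacle: (IDLE) → mode=IDLE action=spin_cw

final mode: IDLE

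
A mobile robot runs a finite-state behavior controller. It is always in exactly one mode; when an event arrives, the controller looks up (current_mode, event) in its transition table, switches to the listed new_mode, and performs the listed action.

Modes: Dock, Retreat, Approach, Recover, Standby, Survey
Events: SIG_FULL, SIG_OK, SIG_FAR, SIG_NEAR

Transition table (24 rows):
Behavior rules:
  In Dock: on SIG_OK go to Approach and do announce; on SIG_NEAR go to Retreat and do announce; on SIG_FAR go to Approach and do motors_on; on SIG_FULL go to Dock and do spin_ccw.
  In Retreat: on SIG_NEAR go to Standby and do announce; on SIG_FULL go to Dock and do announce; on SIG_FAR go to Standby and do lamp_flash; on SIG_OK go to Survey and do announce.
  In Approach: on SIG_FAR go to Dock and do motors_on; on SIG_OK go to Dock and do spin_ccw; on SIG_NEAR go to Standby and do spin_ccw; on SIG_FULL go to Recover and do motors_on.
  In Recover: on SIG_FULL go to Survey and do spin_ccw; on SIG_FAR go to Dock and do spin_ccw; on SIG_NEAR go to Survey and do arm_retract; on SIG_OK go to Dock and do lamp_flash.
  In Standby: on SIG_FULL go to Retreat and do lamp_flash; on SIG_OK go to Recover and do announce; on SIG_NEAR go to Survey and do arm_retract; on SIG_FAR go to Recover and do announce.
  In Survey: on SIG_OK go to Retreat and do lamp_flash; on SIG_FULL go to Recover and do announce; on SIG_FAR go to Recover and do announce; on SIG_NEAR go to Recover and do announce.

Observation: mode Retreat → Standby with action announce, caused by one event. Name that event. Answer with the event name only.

SIG_NEAR

try SIG_FULL: (Retreat, SIG_FULL) → (Dock, announce)
try SIG_OK: (Retreat, SIG_OK) → (Survey, announce)
try SIG_FAR: (Retreat, SIG_FAR) → (Standby, lamp_flash)
try SIG_NEAR: (Retreat, SIG_NEAR) → (Standby, announce)  ← matches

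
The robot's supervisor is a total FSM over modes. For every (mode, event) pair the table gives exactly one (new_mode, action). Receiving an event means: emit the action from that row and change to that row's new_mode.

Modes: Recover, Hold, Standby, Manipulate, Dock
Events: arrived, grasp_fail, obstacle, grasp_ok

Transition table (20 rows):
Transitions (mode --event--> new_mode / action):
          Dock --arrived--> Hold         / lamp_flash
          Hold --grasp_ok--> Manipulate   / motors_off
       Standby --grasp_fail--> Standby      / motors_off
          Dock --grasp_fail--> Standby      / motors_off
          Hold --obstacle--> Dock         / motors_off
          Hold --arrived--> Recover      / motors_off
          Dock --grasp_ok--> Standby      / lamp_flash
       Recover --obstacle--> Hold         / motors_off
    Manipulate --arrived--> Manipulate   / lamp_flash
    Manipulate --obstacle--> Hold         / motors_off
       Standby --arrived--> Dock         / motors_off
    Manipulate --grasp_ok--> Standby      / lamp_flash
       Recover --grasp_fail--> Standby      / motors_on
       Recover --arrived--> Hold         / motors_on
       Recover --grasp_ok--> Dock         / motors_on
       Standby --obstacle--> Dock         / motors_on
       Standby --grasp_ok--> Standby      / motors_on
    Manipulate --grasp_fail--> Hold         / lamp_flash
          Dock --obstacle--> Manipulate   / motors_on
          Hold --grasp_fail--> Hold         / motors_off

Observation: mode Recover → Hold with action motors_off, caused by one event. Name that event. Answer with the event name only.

obstacle

try arrived: (Recover, arrived) → (Hold, motors_on)
try grasp_fail: (Recover, grasp_fail) → (Standby, motors_on)
try obstacle: (Recover, obstacle) → (Hold, motors_off)  ← matches
try grasp_ok: (Recover, grasp_ok) → (Dock, motors_on)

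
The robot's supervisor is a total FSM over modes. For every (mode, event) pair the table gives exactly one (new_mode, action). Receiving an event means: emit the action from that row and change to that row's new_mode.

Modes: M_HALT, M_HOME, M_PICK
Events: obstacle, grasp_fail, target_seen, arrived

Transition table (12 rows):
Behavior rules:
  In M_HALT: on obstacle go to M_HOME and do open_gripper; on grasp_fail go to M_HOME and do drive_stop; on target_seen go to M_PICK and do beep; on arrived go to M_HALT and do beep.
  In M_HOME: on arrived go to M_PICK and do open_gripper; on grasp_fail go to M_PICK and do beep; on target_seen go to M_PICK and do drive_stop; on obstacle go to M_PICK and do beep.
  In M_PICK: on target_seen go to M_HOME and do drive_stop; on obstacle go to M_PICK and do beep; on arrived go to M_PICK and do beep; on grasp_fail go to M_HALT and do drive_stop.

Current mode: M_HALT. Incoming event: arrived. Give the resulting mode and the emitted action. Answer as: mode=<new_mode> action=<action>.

mode=M_HALT action=beep

current mode = M_HALT; filter table to that mode:
  (M_HALT, obstacle) → (M_HOME, open_gripper)
  (M_HALT, grasp_fail) → (M_HOME, drive_stop)
  (M_HALT, target_seen) → (M_PICK, beep)
  (M_HALT, arrived) → (M_HALT, beep)  ← event matches
event = arrived selects (M_HALT, beep)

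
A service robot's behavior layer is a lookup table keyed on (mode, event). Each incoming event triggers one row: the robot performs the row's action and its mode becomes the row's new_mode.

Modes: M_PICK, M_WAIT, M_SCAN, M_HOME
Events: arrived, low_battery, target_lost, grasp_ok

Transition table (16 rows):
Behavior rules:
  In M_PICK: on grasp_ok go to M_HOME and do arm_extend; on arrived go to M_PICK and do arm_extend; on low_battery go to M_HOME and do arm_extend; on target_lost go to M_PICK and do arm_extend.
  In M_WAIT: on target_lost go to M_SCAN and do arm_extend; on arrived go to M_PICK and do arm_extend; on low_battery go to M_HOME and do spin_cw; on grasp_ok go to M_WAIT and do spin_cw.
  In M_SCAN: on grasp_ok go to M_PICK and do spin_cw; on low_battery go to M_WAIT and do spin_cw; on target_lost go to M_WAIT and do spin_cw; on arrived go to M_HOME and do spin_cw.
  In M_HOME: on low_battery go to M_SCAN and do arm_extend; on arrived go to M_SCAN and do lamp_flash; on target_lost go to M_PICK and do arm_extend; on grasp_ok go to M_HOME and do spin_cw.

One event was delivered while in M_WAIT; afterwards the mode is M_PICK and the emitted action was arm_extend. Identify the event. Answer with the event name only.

try arrived: (M_WAIT, arrived) → (M_PICK, arm_extend)  ← matches
try low_battery: (M_WAIT, low_battery) → (M_HOME, spin_cw)
try target_lost: (M_WAIT, target_lost) → (M_SCAN, arm_extend)
try grasp_ok: (M_WAIT, grasp_ok) → (M_WAIT, spin_cw)

arrived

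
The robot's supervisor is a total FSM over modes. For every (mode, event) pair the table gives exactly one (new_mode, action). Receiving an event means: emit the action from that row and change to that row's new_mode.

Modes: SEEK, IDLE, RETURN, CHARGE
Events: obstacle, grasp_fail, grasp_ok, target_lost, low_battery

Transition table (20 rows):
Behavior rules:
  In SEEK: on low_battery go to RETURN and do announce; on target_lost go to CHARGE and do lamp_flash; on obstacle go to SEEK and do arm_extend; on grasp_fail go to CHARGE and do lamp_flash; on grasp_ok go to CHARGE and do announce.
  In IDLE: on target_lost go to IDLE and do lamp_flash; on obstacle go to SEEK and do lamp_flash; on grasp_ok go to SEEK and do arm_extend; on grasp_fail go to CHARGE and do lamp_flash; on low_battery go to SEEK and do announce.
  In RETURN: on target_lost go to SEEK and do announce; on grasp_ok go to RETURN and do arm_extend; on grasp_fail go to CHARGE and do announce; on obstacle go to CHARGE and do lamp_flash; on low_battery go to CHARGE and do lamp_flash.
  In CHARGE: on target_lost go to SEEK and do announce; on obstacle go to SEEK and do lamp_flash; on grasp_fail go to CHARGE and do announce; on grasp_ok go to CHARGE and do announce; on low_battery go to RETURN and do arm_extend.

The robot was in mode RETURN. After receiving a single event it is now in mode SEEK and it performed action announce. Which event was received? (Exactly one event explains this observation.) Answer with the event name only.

target_lost

try obstacle: (RETURN, obstacle) → (CHARGE, lamp_flash)
try grasp_fail: (RETURN, grasp_fail) → (CHARGE, announce)
try grasp_ok: (RETURN, grasp_ok) → (RETURN, arm_extend)
try target_lost: (RETURN, target_lost) → (SEEK, announce)  ← matches
try low_battery: (RETURN, low_battery) → (CHARGE, lamp_flash)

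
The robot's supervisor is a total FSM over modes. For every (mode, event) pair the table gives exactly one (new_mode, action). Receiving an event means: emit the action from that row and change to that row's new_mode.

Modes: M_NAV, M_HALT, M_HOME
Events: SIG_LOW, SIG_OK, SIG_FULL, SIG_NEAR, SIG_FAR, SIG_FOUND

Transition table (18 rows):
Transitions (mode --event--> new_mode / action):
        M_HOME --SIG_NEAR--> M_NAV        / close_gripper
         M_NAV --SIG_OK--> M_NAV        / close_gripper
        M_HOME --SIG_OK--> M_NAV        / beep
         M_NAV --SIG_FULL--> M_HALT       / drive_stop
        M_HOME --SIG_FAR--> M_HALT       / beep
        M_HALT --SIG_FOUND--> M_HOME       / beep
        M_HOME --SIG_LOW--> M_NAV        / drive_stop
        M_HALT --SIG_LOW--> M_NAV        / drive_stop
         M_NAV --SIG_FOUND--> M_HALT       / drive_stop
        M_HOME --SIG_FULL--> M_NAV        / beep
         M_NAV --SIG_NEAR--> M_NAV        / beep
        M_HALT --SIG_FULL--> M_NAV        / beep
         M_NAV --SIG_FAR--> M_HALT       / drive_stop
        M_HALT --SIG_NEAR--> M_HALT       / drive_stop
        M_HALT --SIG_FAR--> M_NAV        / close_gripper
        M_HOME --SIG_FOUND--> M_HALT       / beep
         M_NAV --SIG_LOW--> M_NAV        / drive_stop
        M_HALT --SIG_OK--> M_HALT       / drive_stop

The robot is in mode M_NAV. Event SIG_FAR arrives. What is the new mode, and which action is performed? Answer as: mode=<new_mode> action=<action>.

current mode = M_NAV; filter table to that mode:
  (M_NAV, SIG_OK) → (M_NAV, close_gripper)
  (M_NAV, SIG_FULL) → (M_HALT, drive_stop)
  (M_NAV, SIG_FOUND) → (M_HALT, drive_stop)
  (M_NAV, SIG_NEAR) → (M_NAV, beep)
  (M_NAV, SIG_FAR) → (M_HALT, drive_stop)  ← event matches
  (M_NAV, SIG_LOW) → (M_NAV, drive_stop)
event = SIG_FAR selects (M_HALT, drive_stop)

mode=M_HALT action=drive_stop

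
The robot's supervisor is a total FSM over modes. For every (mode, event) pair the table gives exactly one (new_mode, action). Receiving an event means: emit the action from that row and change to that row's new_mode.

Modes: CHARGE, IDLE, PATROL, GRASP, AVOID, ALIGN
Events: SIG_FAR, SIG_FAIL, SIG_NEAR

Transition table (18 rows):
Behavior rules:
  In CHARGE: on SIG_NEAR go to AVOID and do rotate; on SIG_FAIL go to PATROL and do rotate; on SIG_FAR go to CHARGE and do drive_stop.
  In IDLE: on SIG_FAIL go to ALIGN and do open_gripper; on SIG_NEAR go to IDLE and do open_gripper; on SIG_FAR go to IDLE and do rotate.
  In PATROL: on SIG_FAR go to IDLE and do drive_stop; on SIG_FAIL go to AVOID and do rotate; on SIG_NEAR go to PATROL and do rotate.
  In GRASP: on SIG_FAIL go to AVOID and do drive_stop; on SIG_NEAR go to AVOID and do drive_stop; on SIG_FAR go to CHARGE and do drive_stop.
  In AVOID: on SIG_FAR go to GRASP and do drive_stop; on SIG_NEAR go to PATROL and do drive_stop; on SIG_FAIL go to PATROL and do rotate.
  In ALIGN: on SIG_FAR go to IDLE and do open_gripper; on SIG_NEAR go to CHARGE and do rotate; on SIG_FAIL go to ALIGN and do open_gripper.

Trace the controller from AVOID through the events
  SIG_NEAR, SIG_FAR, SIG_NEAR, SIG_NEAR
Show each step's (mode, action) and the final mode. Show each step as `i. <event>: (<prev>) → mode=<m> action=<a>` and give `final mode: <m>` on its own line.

final mode: IDLE

1. SIG_NEAR: (AVOID) → mode=PATROL action=drive_stop
2. SIG_FAR: (PATROL) → mode=IDLE action=drive_stop
3. SIG_NEAR: (IDLE) → mode=IDLE action=open_gripper
4. SIG_NEAR: (IDLE) → mode=IDLE action=open_gripper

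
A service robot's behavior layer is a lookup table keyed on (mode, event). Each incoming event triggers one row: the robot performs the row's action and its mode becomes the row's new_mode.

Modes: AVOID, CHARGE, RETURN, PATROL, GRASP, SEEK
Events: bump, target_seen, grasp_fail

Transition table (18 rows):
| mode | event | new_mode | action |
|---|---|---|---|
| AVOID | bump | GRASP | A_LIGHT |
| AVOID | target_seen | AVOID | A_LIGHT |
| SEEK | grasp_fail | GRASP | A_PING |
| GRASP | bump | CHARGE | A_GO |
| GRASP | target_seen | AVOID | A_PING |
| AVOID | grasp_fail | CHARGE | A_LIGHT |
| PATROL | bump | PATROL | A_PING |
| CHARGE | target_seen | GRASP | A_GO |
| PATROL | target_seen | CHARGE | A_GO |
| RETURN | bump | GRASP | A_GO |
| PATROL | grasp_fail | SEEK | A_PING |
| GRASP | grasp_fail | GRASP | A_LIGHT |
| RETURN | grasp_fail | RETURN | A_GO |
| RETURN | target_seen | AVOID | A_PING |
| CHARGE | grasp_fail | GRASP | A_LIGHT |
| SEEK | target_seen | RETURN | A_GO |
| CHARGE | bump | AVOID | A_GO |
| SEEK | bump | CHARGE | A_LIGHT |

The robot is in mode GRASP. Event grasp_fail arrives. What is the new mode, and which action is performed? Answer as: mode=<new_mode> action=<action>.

mode=GRASP action=A_LIGHT

current mode = GRASP; filter table to that mode:
  (GRASP, bump) → (CHARGE, A_GO)
  (GRASP, target_seen) → (AVOID, A_PING)
  (GRASP, grasp_fail) → (GRASP, A_LIGHT)  ← event matches
event = grasp_fail selects (GRASP, A_LIGHT)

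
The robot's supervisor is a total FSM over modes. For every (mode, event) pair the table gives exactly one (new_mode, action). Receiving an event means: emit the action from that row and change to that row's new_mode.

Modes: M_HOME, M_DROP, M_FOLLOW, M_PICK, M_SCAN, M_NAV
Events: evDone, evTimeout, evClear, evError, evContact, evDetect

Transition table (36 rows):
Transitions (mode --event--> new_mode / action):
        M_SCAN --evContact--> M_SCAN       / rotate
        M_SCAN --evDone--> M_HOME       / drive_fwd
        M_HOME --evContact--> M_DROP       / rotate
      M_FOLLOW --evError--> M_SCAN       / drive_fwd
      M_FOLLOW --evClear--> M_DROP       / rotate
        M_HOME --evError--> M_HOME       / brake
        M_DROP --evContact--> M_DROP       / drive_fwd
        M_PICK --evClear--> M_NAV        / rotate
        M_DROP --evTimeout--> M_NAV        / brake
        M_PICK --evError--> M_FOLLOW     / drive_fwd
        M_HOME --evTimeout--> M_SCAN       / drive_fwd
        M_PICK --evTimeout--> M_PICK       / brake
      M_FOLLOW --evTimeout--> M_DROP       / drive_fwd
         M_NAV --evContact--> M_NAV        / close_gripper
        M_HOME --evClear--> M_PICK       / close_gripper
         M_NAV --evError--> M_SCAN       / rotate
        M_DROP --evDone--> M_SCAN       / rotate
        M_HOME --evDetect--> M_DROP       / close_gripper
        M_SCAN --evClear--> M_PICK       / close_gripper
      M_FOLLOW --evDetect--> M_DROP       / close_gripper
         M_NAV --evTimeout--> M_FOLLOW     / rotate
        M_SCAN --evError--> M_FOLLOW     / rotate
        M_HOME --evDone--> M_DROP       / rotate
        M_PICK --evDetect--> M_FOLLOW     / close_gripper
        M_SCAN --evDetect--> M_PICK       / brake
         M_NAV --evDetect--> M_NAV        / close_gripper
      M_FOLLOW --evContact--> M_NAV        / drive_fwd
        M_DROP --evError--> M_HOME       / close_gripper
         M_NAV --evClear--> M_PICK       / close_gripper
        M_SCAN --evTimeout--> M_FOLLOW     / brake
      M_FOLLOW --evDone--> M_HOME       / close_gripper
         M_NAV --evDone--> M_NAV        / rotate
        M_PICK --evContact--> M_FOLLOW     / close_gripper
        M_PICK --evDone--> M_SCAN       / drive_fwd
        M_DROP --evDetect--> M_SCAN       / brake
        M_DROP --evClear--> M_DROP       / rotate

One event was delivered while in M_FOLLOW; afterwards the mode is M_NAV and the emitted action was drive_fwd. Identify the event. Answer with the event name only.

evContact

try evDone: (M_FOLLOW, evDone) → (M_HOME, close_gripper)
try evTimeout: (M_FOLLOW, evTimeout) → (M_DROP, drive_fwd)
try evClear: (M_FOLLOW, evClear) → (M_DROP, rotate)
try evError: (M_FOLLOW, evError) → (M_SCAN, drive_fwd)
try evContact: (M_FOLLOW, evContact) → (M_NAV, drive_fwd)  ← matches
try evDetect: (M_FOLLOW, evDetect) → (M_DROP, close_gripper)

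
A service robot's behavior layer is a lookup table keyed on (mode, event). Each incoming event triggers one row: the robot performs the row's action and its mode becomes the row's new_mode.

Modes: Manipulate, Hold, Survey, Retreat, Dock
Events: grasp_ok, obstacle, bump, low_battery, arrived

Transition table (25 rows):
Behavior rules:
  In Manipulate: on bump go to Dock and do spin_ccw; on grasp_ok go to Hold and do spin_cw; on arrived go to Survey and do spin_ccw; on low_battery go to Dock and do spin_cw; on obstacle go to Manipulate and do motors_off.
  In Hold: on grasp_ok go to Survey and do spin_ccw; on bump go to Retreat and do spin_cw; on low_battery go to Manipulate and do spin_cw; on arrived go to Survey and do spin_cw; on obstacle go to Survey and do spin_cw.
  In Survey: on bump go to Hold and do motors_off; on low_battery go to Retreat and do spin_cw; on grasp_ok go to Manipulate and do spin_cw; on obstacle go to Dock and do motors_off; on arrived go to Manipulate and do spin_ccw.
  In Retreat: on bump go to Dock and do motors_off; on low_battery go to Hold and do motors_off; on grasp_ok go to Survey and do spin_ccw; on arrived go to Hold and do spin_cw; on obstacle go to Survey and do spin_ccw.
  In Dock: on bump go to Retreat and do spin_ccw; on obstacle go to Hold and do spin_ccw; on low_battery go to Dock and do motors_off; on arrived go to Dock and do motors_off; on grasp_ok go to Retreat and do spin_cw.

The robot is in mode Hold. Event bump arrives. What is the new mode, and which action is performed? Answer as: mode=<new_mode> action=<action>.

mode=Retreat action=spin_cw

current mode = Hold; filter table to that mode:
  (Hold, grasp_ok) → (Survey, spin_ccw)
  (Hold, bump) → (Retreat, spin_cw)  ← event matches
  (Hold, low_battery) → (Manipulate, spin_cw)
  (Hold, arrived) → (Survey, spin_cw)
  (Hold, obstacle) → (Survey, spin_cw)
event = bump selects (Retreat, spin_cw)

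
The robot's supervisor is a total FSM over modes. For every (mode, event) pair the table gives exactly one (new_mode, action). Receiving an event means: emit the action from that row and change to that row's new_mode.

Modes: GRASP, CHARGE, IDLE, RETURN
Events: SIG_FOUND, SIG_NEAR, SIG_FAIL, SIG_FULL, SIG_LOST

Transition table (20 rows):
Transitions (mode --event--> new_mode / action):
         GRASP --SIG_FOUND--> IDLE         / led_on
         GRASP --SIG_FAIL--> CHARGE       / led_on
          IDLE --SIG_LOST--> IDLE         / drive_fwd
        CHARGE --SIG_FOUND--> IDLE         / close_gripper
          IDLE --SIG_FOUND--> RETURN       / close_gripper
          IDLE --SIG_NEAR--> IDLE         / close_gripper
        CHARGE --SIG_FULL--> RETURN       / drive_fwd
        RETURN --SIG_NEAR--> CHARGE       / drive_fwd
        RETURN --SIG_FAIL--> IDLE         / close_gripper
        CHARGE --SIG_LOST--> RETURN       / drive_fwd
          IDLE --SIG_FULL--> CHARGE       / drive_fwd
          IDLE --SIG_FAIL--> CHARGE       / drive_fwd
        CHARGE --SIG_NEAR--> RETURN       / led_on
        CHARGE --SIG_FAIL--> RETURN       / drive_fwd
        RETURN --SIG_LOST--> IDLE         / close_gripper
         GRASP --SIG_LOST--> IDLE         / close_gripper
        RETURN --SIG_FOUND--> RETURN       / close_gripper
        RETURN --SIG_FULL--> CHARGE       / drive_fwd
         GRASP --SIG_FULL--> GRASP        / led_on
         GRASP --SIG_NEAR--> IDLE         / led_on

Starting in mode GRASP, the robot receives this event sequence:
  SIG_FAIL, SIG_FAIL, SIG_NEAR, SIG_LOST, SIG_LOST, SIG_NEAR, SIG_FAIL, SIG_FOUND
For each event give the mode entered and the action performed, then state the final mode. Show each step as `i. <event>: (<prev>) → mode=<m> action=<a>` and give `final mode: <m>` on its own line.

1. SIG_FAIL: (GRASP) → mode=CHARGE action=led_on
2. SIG_FAIL: (CHARGE) → mode=RETURN action=drive_fwd
3. SIG_NEAR: (RETURN) → mode=CHARGE action=drive_fwd
4. SIG_LOST: (CHARGE) → mode=RETURN action=drive_fwd
5. SIG_LOST: (RETURN) → mode=IDLE action=close_gripper
6. SIG_NEAR: (IDLE) → mode=IDLE action=close_gripper
7. SIG_FAIL: (IDLE) → mode=CHARGE action=drive_fwd
8. SIG_FOUND: (CHARGE) → mode=IDLE action=close_gripper

final mode: IDLE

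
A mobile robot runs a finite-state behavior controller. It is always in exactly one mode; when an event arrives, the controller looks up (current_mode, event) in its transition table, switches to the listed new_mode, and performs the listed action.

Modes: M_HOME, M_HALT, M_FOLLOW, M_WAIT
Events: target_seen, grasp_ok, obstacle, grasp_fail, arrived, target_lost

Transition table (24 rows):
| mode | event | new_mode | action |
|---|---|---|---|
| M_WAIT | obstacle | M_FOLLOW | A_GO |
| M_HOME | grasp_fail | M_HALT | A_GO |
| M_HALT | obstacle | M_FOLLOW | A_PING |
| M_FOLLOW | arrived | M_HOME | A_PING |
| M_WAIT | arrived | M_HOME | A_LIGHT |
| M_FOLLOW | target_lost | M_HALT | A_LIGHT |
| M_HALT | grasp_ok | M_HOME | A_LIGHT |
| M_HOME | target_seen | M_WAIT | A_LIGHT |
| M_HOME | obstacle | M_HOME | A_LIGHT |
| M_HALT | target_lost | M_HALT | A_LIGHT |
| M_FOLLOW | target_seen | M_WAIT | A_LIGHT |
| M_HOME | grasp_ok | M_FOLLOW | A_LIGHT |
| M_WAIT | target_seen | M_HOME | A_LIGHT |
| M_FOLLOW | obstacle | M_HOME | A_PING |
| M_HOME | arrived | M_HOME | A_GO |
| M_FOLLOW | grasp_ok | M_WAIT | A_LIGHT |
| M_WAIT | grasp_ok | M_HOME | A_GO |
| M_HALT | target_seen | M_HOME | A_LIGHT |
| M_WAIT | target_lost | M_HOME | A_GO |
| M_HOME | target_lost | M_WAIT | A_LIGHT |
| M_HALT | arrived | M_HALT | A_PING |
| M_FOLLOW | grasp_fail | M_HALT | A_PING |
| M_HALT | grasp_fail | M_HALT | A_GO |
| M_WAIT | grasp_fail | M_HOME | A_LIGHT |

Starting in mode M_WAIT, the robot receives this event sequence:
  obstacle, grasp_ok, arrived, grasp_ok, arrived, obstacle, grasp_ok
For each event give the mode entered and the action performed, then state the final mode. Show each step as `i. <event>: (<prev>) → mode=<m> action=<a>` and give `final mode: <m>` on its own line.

final mode: M_FOLLOW

1. obstacle: (M_WAIT) → mode=M_FOLLOW action=A_GO
2. grasp_ok: (M_FOLLOW) → mode=M_WAIT action=A_LIGHT
3. arrived: (M_WAIT) → mode=M_HOME action=A_LIGHT
4. grasp_ok: (M_HOME) → mode=M_FOLLOW action=A_LIGHT
5. arrived: (M_FOLLOW) → mode=M_HOME action=A_PING
6. obstacle: (M_HOME) → mode=M_HOME action=A_LIGHT
7. grasp_ok: (M_HOME) → mode=M_FOLLOW action=A_LIGHT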